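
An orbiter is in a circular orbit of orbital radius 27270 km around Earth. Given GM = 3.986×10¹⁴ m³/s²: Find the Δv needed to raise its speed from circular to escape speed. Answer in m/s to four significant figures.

r = 27270 km = 2.727×10⁷ m.
Circular speed v_c = √(μ/r) = 3823 m/s.
Escape speed v_esc = √(2μ/r) = √2 × v_c = 5407 m/s.
Δv = v_esc − v_c = 1584 m/s.

Δv ≈ 1584 m/s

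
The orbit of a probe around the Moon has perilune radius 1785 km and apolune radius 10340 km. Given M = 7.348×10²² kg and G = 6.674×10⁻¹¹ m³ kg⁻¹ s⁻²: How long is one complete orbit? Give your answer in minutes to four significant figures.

μ = GM = 6.674×10⁻¹¹ × 7.348×10²² = 4.904×10¹² m³/s².
Semi-major axis a = (r_p + r_a)/2 = (1785.0 + 10340)/2 = 6062.5 km = 6.062×10⁶ m.
By Kepler's third law T = 2π√(a³/μ) = 2π × 6.741×10³ = 4.235×10⁴ s.
= 705.9 minutes.

T ≈ 705.9 minutes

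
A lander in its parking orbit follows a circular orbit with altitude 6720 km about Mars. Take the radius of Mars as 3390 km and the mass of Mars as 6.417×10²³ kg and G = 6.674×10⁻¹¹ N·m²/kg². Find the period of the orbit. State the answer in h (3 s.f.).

μ = GM = 6.674×10⁻¹¹ × 6.417×10²³ = 4.283×10¹³ m³/s².
r = 3390 + 6720 = 10110 km = 1.0110×10⁷ m.
Kepler's third law: T = 2π√(r³/μ) = 2π√((1.011×10⁷)³ / 4.283×10¹³).
r³/μ = 2.413×10⁷ s², so T = 2π × 4.912×10³ = 3.086×10⁴ s.
Converting: 3.086×10⁴ s ÷ 3600 = 8.573 h.

T ≈ 8.57 h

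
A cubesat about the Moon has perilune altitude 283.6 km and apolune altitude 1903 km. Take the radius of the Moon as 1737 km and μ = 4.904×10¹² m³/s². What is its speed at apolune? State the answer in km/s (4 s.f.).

r_p = 1737 + 283.6 = 2020.6 km = 2.0206×10⁶ m.
r_a = 1737 + 1903 = 3640.0 km = 3.6400×10⁶ m.
Semi-major axis a = (r_p + r_a)/2 = 2830.3 km = 2.830×10⁶ m.
Vis-viva: v² = μ(2/r − 1/a) = 4.904×10¹² × (5.495×10⁻⁷ − 3.533×10⁻⁷) = 9.618×10⁵ m²/s².
v = 980.7 m/s = 0.9807 km/s.

v ≈ 0.9807 km/s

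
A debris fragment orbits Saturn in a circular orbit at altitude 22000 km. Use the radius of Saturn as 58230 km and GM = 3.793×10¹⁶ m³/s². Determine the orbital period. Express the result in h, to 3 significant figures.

r = 58230 + 22000 = 80230 km = 8.0230×10⁷ m.
Kepler's third law: T = 2π√(r³/μ) = 2π√((8.023×10⁷)³ / 3.793×10¹⁶).
r³/μ = 1.362×10⁷ s², so T = 2π × 3.690×10³ = 2.318×10⁴ s.
Converting: 2.318×10⁴ s ÷ 3600 = 6.440 h.

T ≈ 6.44 h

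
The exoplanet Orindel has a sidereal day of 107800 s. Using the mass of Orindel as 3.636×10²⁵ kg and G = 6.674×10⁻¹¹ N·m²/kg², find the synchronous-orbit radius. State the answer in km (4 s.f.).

r_sync ≈ 89390 km

μ = GM = 6.674×10⁻¹¹ × 3.636×10²⁵ = 2.427×10¹⁵ m³/s².
A synchronous orbit has period T, so by Kepler's third law a = (μT²/4π²)^(1/3).
μT²/4π² = 2.427×10¹⁵ × (1.078×10⁵)² / 39.48 = 7.143×10²³ m³.
a = 8.939×10⁷ m = 89391 km.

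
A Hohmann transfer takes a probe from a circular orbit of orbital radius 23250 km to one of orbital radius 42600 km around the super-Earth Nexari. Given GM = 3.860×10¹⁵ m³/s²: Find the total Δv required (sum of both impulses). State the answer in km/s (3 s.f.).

r₁ = 23250 km = 2.325×10⁷ m.
r₂ = 42600 km = 4.260×10⁷ m.
Transfer ellipse a_t = (r₁ + r₂)/2 = 3.292×10⁷ m.
At r₁: circular v_c1 = √(μ/r₁) = 12880 m/s; transfer-periapsis v_p = √[μ(2/r₁ − 1/a_t)] = 14660 m/s.
Δv₁ = v_p − v_c1 = 1771 m/s.
At r₂: circular v_c2 = √(μ/r₂) = 9519 m/s; transfer-apoapsis v_a = √[μ(2/r₂ − 1/a_t)] = 7999 m/s.
Δv₂ = v_c2 − v_a = 1520 m/s.
Total Δv = Δv₁ + Δv₂ = 3291 m/s = 3.291 km/s.

Δv_total ≈ 3.29 km/s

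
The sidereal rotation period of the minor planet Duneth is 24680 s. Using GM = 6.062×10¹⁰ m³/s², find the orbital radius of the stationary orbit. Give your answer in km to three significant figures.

A synchronous orbit has period T, so by Kepler's third law a = (μT²/4π²)^(1/3).
μT²/4π² = 6.062×10¹⁰ × (2.468×10⁴)² / 39.48 = 9.353×10¹⁷ m³.
a = 9.779×10⁵ m = 977.95 km.

r_sync ≈ 978 km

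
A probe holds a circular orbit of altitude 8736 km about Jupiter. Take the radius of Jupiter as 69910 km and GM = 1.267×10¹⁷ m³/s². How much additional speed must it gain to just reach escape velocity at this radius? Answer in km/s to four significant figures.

r = 69910 + 8736 = 78646 km = 7.8646×10⁷ m.
Circular speed v_c = √(μ/r) = 40140 m/s.
Escape speed v_esc = √(2μ/r) = √2 × v_c = 56760 m/s.
Δv = v_esc − v_c = 16630 m/s = 16.63 km/s.

Δv ≈ 16.63 km/s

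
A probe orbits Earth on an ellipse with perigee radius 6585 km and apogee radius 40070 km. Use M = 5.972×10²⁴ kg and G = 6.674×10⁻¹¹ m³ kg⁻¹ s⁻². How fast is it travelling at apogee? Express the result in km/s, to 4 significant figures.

v ≈ 1.676 km/s

μ = GM = 6.674×10⁻¹¹ × 5.972×10²⁴ = 3.986×10¹⁴ m³/s².
Semi-major axis a = (r_p + r_a)/2 = 23328 km = 2.333×10⁷ m.
Vis-viva: v² = μ(2/r − 1/a) = 3.986×10¹⁴ × (4.991×10⁻⁸ − 4.287×10⁻⁸) = 2.808×10⁶ m²/s².
v = 1676 m/s = 1.676 km/s.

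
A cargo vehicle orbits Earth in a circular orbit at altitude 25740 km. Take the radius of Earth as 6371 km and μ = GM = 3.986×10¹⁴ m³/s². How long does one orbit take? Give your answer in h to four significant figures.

T ≈ 15.91 h

r = 6371 + 25740 = 32111 km = 3.2111×10⁷ m.
Kepler's third law: T = 2π√(r³/μ) = 2π√((3.211×10⁷)³ / 3.986×10¹⁴).
r³/μ = 8.307×10⁷ s², so T = 2π × 9.114×10³ = 5.727×10⁴ s.
Converting: 5.727×10⁴ s ÷ 3600 = 15.91 h.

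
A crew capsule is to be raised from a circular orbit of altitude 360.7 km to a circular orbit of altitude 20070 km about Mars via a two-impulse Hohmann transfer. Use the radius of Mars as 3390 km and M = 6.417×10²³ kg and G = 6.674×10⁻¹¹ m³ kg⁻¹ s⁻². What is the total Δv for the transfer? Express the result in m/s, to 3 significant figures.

Δv_total ≈ 1700 m/s

μ = GM = 6.674×10⁻¹¹ × 6.417×10²³ = 4.283×10¹³ m³/s².
r₁ = 3390 + 360.7 = 3750.7 km = 3.7507×10⁶ m.
r₂ = 3390 + 20070 = 23460 km = 2.3460×10⁷ m.
Transfer ellipse a_t = (r₁ + r₂)/2 = 1.361×10⁷ m.
At r₁: circular v_c1 = √(μ/r₁) = 3379 m/s; transfer-periapsis v_p = √[μ(2/r₁ − 1/a_t)] = 4437 m/s.
Δv₁ = v_p − v_c1 = 1058 m/s.
At r₂: circular v_c2 = √(μ/r₂) = 1351 m/s; transfer-apoapsis v_a = √[μ(2/r₂ − 1/a_t)] = 709.4 m/s.
Δv₂ = v_c2 − v_a = 641.7 m/s.
Total Δv = Δv₁ + Δv₂ = 1700 m/s.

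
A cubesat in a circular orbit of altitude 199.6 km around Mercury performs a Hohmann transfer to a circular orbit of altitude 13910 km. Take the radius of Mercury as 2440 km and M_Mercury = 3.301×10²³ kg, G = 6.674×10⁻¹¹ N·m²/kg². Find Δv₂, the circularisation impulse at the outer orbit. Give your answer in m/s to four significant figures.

Δv ≈ 548.8 m/s

μ = GM = 6.674×10⁻¹¹ × 3.301×10²³ = 2.203×10¹³ m³/s².
r₁ = 2440 + 199.6 = 2639.6 km = 2.6396×10⁶ m.
r₂ = 2440 + 13910 = 16350 km = 1.6350×10⁷ m.
Transfer ellipse a_t = (r₁ + r₂)/2 = 9.495×10⁶ m.
At r₁: circular v_c1 = √(μ/r₁) = 2889 m/s; transfer-periherm v_p = √[μ(2/r₁ − 1/a_t)] = 3791 m/s.
At r₂: circular v_c2 = √(μ/r₂) = 1161 m/s; transfer-apoherm v_a = √[μ(2/r₂ − 1/a_t)] = 612.0 m/s.
Δv₂ = v_c2 − v_a = 548.8 m/s.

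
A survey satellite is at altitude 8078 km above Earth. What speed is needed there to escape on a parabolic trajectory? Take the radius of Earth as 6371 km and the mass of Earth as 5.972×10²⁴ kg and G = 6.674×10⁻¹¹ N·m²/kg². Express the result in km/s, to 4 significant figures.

μ = GM = 6.674×10⁻¹¹ × 5.972×10²⁴ = 3.986×10¹⁴ m³/s².
r = 6371 + 8078 = 14449 km = 1.4449×10⁷ m.
Escape speed v_esc = √(2μ/r) = √(2 × 3.986×10¹⁴ / 1.445×10⁷) = √(5.517×10⁷) = 7428 m/s.
= 7.428 km/s.

v_esc ≈ 7.428 km/s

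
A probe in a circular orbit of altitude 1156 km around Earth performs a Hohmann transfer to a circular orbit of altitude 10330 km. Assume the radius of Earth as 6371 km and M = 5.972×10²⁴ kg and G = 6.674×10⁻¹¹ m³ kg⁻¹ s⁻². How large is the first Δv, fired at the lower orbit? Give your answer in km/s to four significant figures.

Δv ≈ 1.267 km/s

μ = GM = 6.674×10⁻¹¹ × 5.972×10²⁴ = 3.986×10¹⁴ m³/s².
r₁ = 6371 + 1156 = 7527.0 km = 7.5270×10⁶ m.
r₂ = 6371 + 10330 = 16701 km = 1.6701×10⁷ m.
Transfer ellipse a_t = (r₁ + r₂)/2 = 1.211×10⁷ m.
At r₁: circular v_c1 = √(μ/r₁) = 7277 m/s; transfer-perigee v_p = √[μ(2/r₁ − 1/a_t)] = 8544 m/s.
Δv₁ = v_p − v_c1 = 1267 m/s.
= 1.267 km/s.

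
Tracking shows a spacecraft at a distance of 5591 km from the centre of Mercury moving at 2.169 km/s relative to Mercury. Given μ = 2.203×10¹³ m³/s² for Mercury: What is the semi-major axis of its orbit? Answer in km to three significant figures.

a ≈ 6940 km

r = 5.591×10⁶ m.
Specific orbital energy ε = v²/2 − μ/r = (2169)²/2 − 2.203×10¹³/5.591×10⁶ = -1.588×10⁶ J/kg.
Since ε = −μ/(2a), a = −μ/(2ε) = 6.936×10⁶ m = 6936.5 km.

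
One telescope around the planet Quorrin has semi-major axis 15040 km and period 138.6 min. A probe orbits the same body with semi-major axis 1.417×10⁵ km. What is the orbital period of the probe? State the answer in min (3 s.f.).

Kepler's third law: T² ∝ a³, so T₂ = T₁ (a₂/a₁)^(3/2).
a₂/a₁ = 9.422, (a₂/a₁)^(3/2) = 28.92.
T₂ = 138.6 × 28.92 = 4008 min.

T₂ ≈ 4010 min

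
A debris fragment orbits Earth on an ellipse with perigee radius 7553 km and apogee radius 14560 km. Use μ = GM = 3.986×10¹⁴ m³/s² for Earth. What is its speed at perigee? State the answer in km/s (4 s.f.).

v ≈ 8.336 km/s

Semi-major axis a = (r_p + r_a)/2 = 11056 km = 1.106×10⁷ m.
Vis-viva: v² = μ(2/r − 1/a) = 3.986×10¹⁴ × (2.648×10⁻⁷ − 9.044×10⁻⁸) = 6.950×10⁷ m²/s².
v = 8336 m/s = 8.336 km/s.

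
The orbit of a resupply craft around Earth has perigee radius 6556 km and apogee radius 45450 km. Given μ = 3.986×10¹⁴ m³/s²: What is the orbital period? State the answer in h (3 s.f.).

Semi-major axis a = (r_p + r_a)/2 = (6556.0 + 45450)/2 = 26003 km = 2.600×10⁷ m.
By Kepler's third law T = 2π√(a³/μ) = 2π × 6.642×10³ = 4.173×10⁴ s.
= 11.59 h.

T ≈ 11.6 h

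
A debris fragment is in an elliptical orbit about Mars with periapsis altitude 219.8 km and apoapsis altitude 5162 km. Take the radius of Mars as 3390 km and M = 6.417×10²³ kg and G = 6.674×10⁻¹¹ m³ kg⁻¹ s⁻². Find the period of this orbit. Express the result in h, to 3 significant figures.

μ = GM = 6.674×10⁻¹¹ × 6.417×10²³ = 4.283×10¹³ m³/s².
r_p = 3390 + 219.8 = 3609.8 km = 3.6098×10⁶ m.
r_a = 3390 + 5162 = 8552.0 km = 8.5520×10⁶ m.
Semi-major axis a = (r_p + r_a)/2 = (3609.8 + 8552.0)/2 = 6080.9 km = 6.081×10⁶ m.
By Kepler's third law T = 2π√(a³/μ) = 2π × 2.291×10³ = 1.440×10⁴ s.
= 3.999 h.

T ≈ 4.00 h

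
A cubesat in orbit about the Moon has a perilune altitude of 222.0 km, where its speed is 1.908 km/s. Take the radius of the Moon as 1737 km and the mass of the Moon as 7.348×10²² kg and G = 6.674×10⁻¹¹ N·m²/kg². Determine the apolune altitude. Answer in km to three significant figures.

apolune altitude ≈ 3480 km

μ = GM = 6.674×10⁻¹¹ × 7.348×10²² = 4.904×10¹² m³/s².
r_p = 1737 + 222.0 = 1959.0 km = 1.959×10⁶ m.
Specific energy ε = v²/2 − μ/r = -6.831×10⁵ J/kg, so a = −μ/(2ε) = 3.589×10⁶ m.
The apsides satisfy r_p + r_a = 2a, so the apolune radius is 2a − r_p = 5.220×10⁶ m = 5220.0 km.
Apolune altitude = 5220.0 − 1737 = 3483.0 km.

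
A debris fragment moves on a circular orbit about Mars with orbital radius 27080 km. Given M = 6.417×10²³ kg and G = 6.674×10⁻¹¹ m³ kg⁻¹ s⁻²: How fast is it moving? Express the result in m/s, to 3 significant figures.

μ = GM = 6.674×10⁻¹¹ × 6.417×10²³ = 4.283×10¹³ m³/s².
r = 27080 km = 2.708×10⁷ m.
For a circular orbit v = √(μ/r) = √(4.283×10¹³ / 2.708×10⁷) = √(1.582×10⁶) = 1258 m/s.

v ≈ 1260 m/s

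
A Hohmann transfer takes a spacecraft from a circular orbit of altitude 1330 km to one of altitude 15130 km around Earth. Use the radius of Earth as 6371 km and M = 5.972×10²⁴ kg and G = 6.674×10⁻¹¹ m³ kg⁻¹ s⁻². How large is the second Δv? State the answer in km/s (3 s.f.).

μ = GM = 6.674×10⁻¹¹ × 5.972×10²⁴ = 3.986×10¹⁴ m³/s².
r₁ = 6371 + 1330 = 7701.0 km = 7.7010×10⁶ m.
r₂ = 6371 + 15130 = 21501 km = 2.1501×10⁷ m.
Transfer ellipse a_t = (r₁ + r₂)/2 = 1.460×10⁷ m.
At r₁: circular v_c1 = √(μ/r₁) = 7194 m/s; transfer-perigee v_p = √[μ(2/r₁ − 1/a_t)] = 8730 m/s.
At r₂: circular v_c2 = √(μ/r₂) = 4306 m/s; transfer-apogee v_a = √[μ(2/r₂ − 1/a_t)] = 3127 m/s.
Δv₂ = v_c2 − v_a = 1179 m/s.
= 1.179 km/s.

Δv ≈ 1.18 km/s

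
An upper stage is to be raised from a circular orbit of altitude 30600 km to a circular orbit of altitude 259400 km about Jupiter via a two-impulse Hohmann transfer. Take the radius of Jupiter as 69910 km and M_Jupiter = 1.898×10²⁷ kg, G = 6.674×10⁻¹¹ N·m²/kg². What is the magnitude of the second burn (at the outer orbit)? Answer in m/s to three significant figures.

Δv ≈ 6200 m/s

μ = GM = 6.674×10⁻¹¹ × 1.898×10²⁷ = 1.267×10¹⁷ m³/s².
r₁ = 69910 + 30600 = 100510 km = 1.0051×10⁸ m.
r₂ = 69910 + 259400 = 329310 km = 3.2931×10⁸ m.
Transfer ellipse a_t = (r₁ + r₂)/2 = 2.149×10⁸ m.
At r₁: circular v_c1 = √(μ/r₁) = 35500 m/s; transfer-perijove v_p = √[μ(2/r₁ − 1/a_t)] = 43950 m/s.
At r₂: circular v_c2 = √(μ/r₂) = 19610 m/s; transfer-apojove v_a = √[μ(2/r₂ − 1/a_t)] = 13410 m/s.
Δv₂ = v_c2 − v_a = 6200 m/s.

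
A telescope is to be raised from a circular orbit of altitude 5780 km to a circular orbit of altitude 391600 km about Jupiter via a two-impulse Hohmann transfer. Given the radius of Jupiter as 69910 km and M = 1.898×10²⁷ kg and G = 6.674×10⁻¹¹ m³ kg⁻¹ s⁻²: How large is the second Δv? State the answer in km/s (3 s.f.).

μ = GM = 6.674×10⁻¹¹ × 1.898×10²⁷ = 1.267×10¹⁷ m³/s².
r₁ = 69910 + 5780 = 75690 km = 7.5690×10⁷ m.
r₂ = 69910 + 391600 = 461510 km = 4.6151×10⁸ m.
Transfer ellipse a_t = (r₁ + r₂)/2 = 2.686×10⁸ m.
At r₁: circular v_c1 = √(μ/r₁) = 40910 m/s; transfer-perijove v_p = √[μ(2/r₁ − 1/a_t)] = 53620 m/s.
At r₂: circular v_c2 = √(μ/r₂) = 16570 m/s; transfer-apojove v_a = √[μ(2/r₂ − 1/a_t)] = 8795 m/s.
Δv₂ = v_c2 − v_a = 7773 m/s.
= 7.773 km/s.

Δv ≈ 7.77 km/s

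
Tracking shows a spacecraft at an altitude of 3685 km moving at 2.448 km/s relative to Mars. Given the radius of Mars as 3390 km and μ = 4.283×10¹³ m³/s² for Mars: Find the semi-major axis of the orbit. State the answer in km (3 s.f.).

r = 3390 + 3685 = 7075.0 km = 7.075×10⁶ m.
Specific orbital energy ε = v²/2 − μ/r = (2448)²/2 − 4.283×10¹³/7.075×10⁶ = -3.057×10⁶ J/kg.
Since ε = −μ/(2a), a = −μ/(2ε) = 7.004×10⁶ m = 7004.4 km.

a ≈ 7000 km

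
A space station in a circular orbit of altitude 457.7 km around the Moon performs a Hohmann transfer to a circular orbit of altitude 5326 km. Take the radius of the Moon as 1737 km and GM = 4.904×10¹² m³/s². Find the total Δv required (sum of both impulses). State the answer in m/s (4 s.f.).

r₁ = 1737 + 457.7 = 2194.7 km = 2.1947×10⁶ m.
r₂ = 1737 + 5326 = 7063.0 km = 7.0630×10⁶ m.
Transfer ellipse a_t = (r₁ + r₂)/2 = 4.629×10⁶ m.
At r₁: circular v_c1 = √(μ/r₁) = 1495 m/s; transfer-perilune v_p = √[μ(2/r₁ − 1/a_t)] = 1846 m/s.
Δv₁ = v_p − v_c1 = 351.7 m/s.
At r₂: circular v_c2 = √(μ/r₂) = 833.3 m/s; transfer-apolune v_a = √[μ(2/r₂ − 1/a_t)] = 573.8 m/s.
Δv₂ = v_c2 − v_a = 259.5 m/s.
Total Δv = Δv₁ + Δv₂ = 611.2 m/s.

Δv_total ≈ 611.2 m/s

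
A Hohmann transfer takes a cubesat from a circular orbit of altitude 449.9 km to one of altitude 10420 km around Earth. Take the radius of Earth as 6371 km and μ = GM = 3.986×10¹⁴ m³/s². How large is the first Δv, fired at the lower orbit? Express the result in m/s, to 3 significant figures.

r₁ = 6371 + 449.9 = 6820.9 km = 6.8209×10⁶ m.
r₂ = 6371 + 10420 = 16791 km = 1.6791×10⁷ m.
Transfer ellipse a_t = (r₁ + r₂)/2 = 1.181×10⁷ m.
At r₁: circular v_c1 = √(μ/r₁) = 7644 m/s; transfer-perigee v_p = √[μ(2/r₁ − 1/a_t)] = 9117 m/s.
Δv₁ = v_p − v_c1 = 1472 m/s.

Δv ≈ 1470 m/s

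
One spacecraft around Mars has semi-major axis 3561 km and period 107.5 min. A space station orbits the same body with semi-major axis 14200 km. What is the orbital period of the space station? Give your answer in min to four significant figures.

Kepler's third law: T² ∝ a³, so T₂ = T₁ (a₂/a₁)^(3/2).
a₂/a₁ = 3.988, (a₂/a₁)^(3/2) = 7.963.
T₂ = 107.5 × 7.963 = 856.0 min.

T₂ ≈ 856.0 min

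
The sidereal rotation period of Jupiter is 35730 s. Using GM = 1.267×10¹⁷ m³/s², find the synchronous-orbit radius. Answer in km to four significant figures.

r_sync ≈ 1.600×10⁵ km

A synchronous orbit has period T, so by Kepler's third law a = (μT²/4π²)^(1/3).
μT²/4π² = 1.267×10¹⁷ × (3.573×10⁴)² / 39.48 = 4.097×10²⁴ m³.
a = 1.600×10⁸ m = 1.6002×10⁵ km.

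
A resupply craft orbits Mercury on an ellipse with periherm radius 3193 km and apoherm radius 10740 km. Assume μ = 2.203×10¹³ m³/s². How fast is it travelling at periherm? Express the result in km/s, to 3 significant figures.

Semi-major axis a = (r_p + r_a)/2 = 6966.5 km = 6.966×10⁶ m.
Vis-viva: v² = μ(2/r − 1/a) = 2.203×10¹³ × (6.264×10⁻⁷ − 1.435×10⁻⁷) = 1.064×10⁷ m²/s².
v = 3261 m/s = 3.261 km/s.

v ≈ 3.26 km/s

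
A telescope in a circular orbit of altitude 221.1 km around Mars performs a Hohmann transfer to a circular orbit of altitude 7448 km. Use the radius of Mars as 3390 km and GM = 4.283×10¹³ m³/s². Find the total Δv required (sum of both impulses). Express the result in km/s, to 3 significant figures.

r₁ = 3390 + 221.1 = 3611.1 km = 3.6111×10⁶ m.
r₂ = 3390 + 7448 = 10838 km = 1.0838×10⁷ m.
Transfer ellipse a_t = (r₁ + r₂)/2 = 7.225×10⁶ m.
At r₁: circular v_c1 = √(μ/r₁) = 3444 m/s; transfer-periapsis v_p = √[μ(2/r₁ − 1/a_t)] = 4218 m/s.
Δv₁ = v_p − v_c1 = 774.2 m/s.
At r₂: circular v_c2 = √(μ/r₂) = 1988 m/s; transfer-apoapsis v_a = √[μ(2/r₂ − 1/a_t)] = 1405 m/s.
Δv₂ = v_c2 − v_a = 582.5 m/s.
Total Δv = Δv₁ + Δv₂ = 1357 m/s = 1.357 km/s.

Δv_total ≈ 1.36 km/s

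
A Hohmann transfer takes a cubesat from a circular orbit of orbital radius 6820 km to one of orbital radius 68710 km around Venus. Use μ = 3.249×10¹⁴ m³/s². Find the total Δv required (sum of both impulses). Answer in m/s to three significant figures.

r₁ = 6820 km = 6.820×10⁶ m.
r₂ = 68710 km = 6.871×10⁷ m.
Transfer ellipse a_t = (r₁ + r₂)/2 = 3.776×10⁷ m.
At r₁: circular v_c1 = √(μ/r₁) = 6902 m/s; transfer-periapsis v_p = √[μ(2/r₁ − 1/a_t)] = 9310 m/s.
Δv₁ = v_p − v_c1 = 2408 m/s.
At r₂: circular v_c2 = √(μ/r₂) = 2175 m/s; transfer-apoapsis v_a = √[μ(2/r₂ − 1/a_t)] = 924.1 m/s.
Δv₂ = v_c2 − v_a = 1250 m/s.
Total Δv = Δv₁ + Δv₂ = 3658 m/s.

Δv_total ≈ 3660 m/s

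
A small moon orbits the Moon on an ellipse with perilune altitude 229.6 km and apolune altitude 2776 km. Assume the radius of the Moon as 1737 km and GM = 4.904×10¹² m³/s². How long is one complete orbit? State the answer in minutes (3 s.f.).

T ≈ 276 minutes

r_p = 1737 + 229.6 = 1966.6 km = 1.9666×10⁶ m.
r_a = 1737 + 2776 = 4513.0 km = 4.5130×10⁶ m.
Semi-major axis a = (r_p + r_a)/2 = (1966.6 + 4513.0)/2 = 3239.8 km = 3.240×10⁶ m.
By Kepler's third law T = 2π√(a³/μ) = 2π × 2.633×10³ = 1.655×10⁴ s.
= 275.8 minutes.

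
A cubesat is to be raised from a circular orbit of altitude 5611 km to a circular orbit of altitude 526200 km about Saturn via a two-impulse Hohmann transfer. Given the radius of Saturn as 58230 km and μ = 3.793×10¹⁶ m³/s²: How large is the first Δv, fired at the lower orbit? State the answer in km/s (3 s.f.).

r₁ = 58230 + 5611 = 63841 km = 6.3841×10⁷ m.
r₂ = 58230 + 526200 = 584430 km = 5.8443×10⁸ m.
Transfer ellipse a_t = (r₁ + r₂)/2 = 3.241×10⁸ m.
At r₁: circular v_c1 = √(μ/r₁) = 24370 m/s; transfer-perikrone v_p = √[μ(2/r₁ − 1/a_t)] = 32730 m/s.
Δv₁ = v_p − v_c1 = 8355 m/s.
= 8.355 km/s.

Δv ≈ 8.36 km/s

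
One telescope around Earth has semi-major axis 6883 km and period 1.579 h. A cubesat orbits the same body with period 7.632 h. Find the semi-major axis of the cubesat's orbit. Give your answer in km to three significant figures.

a₂ ≈ 19700 km

Kepler's third law: a³ ∝ T², so a₂ = a₁ (T₂/T₁)^(2/3).
T₂/T₁ = 4.833, (T₂/T₁)^(2/3) = 2.859.
a₂ = 6883 × 2.859 = 19680 km.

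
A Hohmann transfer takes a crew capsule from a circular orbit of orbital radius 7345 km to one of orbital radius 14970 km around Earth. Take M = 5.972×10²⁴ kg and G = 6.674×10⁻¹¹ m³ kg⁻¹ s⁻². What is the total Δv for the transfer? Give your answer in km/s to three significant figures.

μ = GM = 6.674×10⁻¹¹ × 5.972×10²⁴ = 3.986×10¹⁴ m³/s².
r₁ = 7345 km = 7.345×10⁶ m.
r₂ = 14970 km = 1.497×10⁷ m.
Transfer ellipse a_t = (r₁ + r₂)/2 = 1.116×10⁷ m.
At r₁: circular v_c1 = √(μ/r₁) = 7366 m/s; transfer-perigee v_p = √[μ(2/r₁ − 1/a_t)] = 8533 m/s.
Δv₁ = v_p − v_c1 = 1166 m/s.
At r₂: circular v_c2 = √(μ/r₂) = 5160 m/s; transfer-apogee v_a = √[μ(2/r₂ − 1/a_t)] = 4187 m/s.
Δv₂ = v_c2 − v_a = 973.4 m/s.
Total Δv = Δv₁ + Δv₂ = 2140 m/s = 2.140 km/s.

Δv_total ≈ 2.14 km/s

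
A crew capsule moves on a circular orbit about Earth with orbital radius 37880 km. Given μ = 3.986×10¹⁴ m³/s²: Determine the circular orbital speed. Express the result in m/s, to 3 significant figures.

v ≈ 3240 m/s

r = 37880 km = 3.788×10⁷ m.
For a circular orbit v = √(μ/r) = √(3.986×10¹⁴ / 3.788×10⁷) = √(1.052×10⁷) = 3244 m/s.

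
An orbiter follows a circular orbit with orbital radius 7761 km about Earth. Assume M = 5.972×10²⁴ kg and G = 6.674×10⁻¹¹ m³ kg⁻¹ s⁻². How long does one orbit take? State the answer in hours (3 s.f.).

μ = GM = 6.674×10⁻¹¹ × 5.972×10²⁴ = 3.986×10¹⁴ m³/s².
r = 7761 km = 7.761×10⁶ m.
Kepler's third law: T = 2π√(r³/μ) = 2π√((7.761×10⁶)³ / 3.986×10¹⁴).
r³/μ = 1.173×10⁶ s², so T = 2π × 1.083×10³ = 6.805×10³ s.
Converting: 6.805×10³ s ÷ 3600 = 1.890 hours.

T ≈ 1.89 hours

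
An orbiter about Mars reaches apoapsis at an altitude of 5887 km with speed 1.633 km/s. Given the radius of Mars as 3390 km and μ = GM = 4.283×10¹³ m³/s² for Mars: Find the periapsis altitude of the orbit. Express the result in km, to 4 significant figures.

r_a = 3390 + 5887 = 9277.0 km = 9.277×10⁶ m.
Specific energy ε = v²/2 − μ/r = -3.283×10⁶ J/kg, so a = −μ/(2ε) = 6.522×10⁶ m.
The apsides satisfy r_p + r_a = 2a, so the periapsis radius is 2a − r_a = 3.767×10⁶ m = 3767.2 km.
Periapsis altitude = 3767.2 − 3390 = 377.21 km.

periapsis altitude ≈ 377.2 km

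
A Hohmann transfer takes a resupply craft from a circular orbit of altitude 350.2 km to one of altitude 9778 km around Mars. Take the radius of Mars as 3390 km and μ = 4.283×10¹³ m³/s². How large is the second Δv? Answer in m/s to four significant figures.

Δv ≈ 603.9 m/s

r₁ = 3390 + 350.2 = 3740.2 km = 3.7402×10⁶ m.
r₂ = 3390 + 9778 = 13168 km = 1.3168×10⁷ m.
Transfer ellipse a_t = (r₁ + r₂)/2 = 8.454×10⁶ m.
At r₁: circular v_c1 = √(μ/r₁) = 3384 m/s; transfer-periapsis v_p = √[μ(2/r₁ − 1/a_t)] = 4223 m/s.
At r₂: circular v_c2 = √(μ/r₂) = 1803 m/s; transfer-apoapsis v_a = √[μ(2/r₂ − 1/a_t)] = 1200 m/s.
Δv₂ = v_c2 − v_a = 603.9 m/s.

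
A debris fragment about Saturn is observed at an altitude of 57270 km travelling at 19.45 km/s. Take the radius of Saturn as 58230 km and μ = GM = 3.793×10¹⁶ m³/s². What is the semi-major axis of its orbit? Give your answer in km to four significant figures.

a ≈ 1.362×10⁵ km

r = 58230 + 57270 = 1.1550×10⁵ km = 1.155×10⁸ m.
Vis-viva rearranged: 1/a = 2/r − v²/μ = 1.732×10⁻⁸ − 9.974×10⁻⁹ = 7.342×10⁻⁹ m⁻¹.
a = 1.362×10⁸ m = 1.3620×10⁵ km.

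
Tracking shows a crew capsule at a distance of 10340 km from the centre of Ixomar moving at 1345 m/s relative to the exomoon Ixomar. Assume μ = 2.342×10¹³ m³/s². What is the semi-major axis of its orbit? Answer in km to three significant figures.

a ≈ 8610 km

r = 1.034×10⁷ m.
Specific orbital energy ε = v²/2 − μ/r = (1345)²/2 − 2.342×10¹³/1.034×10⁷ = -1.360×10⁶ J/kg.
Since ε = −μ/(2a), a = −μ/(2ε) = 8.607×10⁶ m = 8607.3 km.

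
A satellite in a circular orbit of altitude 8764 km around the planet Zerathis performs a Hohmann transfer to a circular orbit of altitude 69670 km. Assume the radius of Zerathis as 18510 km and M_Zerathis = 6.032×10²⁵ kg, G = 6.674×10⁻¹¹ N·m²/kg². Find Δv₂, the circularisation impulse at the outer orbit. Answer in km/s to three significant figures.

μ = GM = 6.674×10⁻¹¹ × 6.032×10²⁵ = 4.026×10¹⁵ m³/s².
r₁ = 18510 + 8764 = 27274 km = 2.7274×10⁷ m.
r₂ = 18510 + 69670 = 88180 km = 8.8180×10⁷ m.
Transfer ellipse a_t = (r₁ + r₂)/2 = 5.773×10⁷ m.
At r₁: circular v_c1 = √(μ/r₁) = 12150 m/s; transfer-periapsis v_p = √[μ(2/r₁ − 1/a_t)] = 15020 m/s.
At r₂: circular v_c2 = √(μ/r₂) = 6757 m/s; transfer-apoapsis v_a = √[μ(2/r₂ − 1/a_t)] = 4644 m/s.
Δv₂ = v_c2 − v_a = 2112 m/s.
= 2.112 km/s.

Δv ≈ 2.11 km/s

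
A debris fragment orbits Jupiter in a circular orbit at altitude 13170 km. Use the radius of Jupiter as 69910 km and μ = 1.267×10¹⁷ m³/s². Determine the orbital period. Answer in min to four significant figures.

T ≈ 222.8 min

r = 69910 + 13170 = 83080 km = 8.3080×10⁷ m.
Kepler's third law: T = 2π√(r³/μ) = 2π√((8.308×10⁷)³ / 1.267×10¹⁷).
r³/μ = 4.526×10⁶ s², so T = 2π × 2.127×10³ = 1.337×10⁴ s.
Converting: 1.337×10⁴ s ÷ 60.00 = 222.8 min.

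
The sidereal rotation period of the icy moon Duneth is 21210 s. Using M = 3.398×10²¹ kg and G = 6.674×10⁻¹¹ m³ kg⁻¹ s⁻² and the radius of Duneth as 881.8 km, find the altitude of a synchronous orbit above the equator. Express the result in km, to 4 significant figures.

h_sync ≈ 490.5 km

μ = GM = 6.674×10⁻¹¹ × 3.398×10²¹ = 2.268×10¹¹ m³/s².
A synchronous orbit has period T, so by Kepler's third law a = (μT²/4π²)^(1/3).
μT²/4π² = 2.268×10¹¹ × (2.121×10⁴)² / 39.48 = 2.584×10¹⁸ m³.
a = 1.372×10⁶ m = 1372.3 km.
Altitude h = a − R = 1372.3 − 881.8 = 490.48 km.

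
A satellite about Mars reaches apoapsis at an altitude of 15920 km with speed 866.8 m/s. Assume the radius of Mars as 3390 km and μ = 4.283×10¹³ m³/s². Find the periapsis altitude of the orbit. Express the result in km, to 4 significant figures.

periapsis altitude ≈ 547.5 km

r_a = 3390 + 15920 = 19310 km = 1.931×10⁷ m.
Specific energy ε = v²/2 − μ/r = -1.842×10⁶ J/kg, so a = −μ/(2ε) = 1.162×10⁷ m.
The apsides satisfy r_p + r_a = 2a, so the periapsis radius is 2a − r_a = 3.937×10⁶ m = 3937.5 km.
Periapsis altitude = 3937.5 − 3390 = 547.47 km.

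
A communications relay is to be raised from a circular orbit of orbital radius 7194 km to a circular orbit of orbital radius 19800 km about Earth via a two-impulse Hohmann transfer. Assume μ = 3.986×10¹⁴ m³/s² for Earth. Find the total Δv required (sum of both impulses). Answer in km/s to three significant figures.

r₁ = 7194 km = 7.194×10⁶ m.
r₂ = 19800 km = 1.980×10⁷ m.
Transfer ellipse a_t = (r₁ + r₂)/2 = 1.350×10⁷ m.
At r₁: circular v_c1 = √(μ/r₁) = 7444 m/s; transfer-perigee v_p = √[μ(2/r₁ − 1/a_t)] = 9016 m/s.
Δv₁ = v_p − v_c1 = 1572 m/s.
At r₂: circular v_c2 = √(μ/r₂) = 4487 m/s; transfer-apogee v_a = √[μ(2/r₂ − 1/a_t)] = 3276 m/s.
Δv₂ = v_c2 − v_a = 1211 m/s.
Total Δv = Δv₁ + Δv₂ = 2783 m/s = 2.783 km/s.

Δv_total ≈ 2.78 km/s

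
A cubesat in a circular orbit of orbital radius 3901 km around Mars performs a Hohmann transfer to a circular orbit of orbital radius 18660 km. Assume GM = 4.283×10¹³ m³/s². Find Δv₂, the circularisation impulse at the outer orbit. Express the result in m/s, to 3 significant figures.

r₁ = 3901 km = 3.901×10⁶ m.
r₂ = 18660 km = 1.866×10⁷ m.
Transfer ellipse a_t = (r₁ + r₂)/2 = 1.128×10⁷ m.
At r₁: circular v_c1 = √(μ/r₁) = 3313 m/s; transfer-periapsis v_p = √[μ(2/r₁ − 1/a_t)] = 4262 m/s.
At r₂: circular v_c2 = √(μ/r₂) = 1515 m/s; transfer-apoapsis v_a = √[μ(2/r₂ − 1/a_t)] = 890.9 m/s.
Δv₂ = v_c2 − v_a = 624.1 m/s.

Δv ≈ 624 m/s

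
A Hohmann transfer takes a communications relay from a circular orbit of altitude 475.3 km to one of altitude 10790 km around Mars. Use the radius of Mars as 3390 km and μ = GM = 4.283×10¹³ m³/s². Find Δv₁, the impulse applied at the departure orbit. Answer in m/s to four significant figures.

r₁ = 3390 + 475.3 = 3865.3 km = 3.8653×10⁶ m.
r₂ = 3390 + 10790 = 14180 km = 1.4180×10⁷ m.
Transfer ellipse a_t = (r₁ + r₂)/2 = 9.023×10⁶ m.
At r₁: circular v_c1 = √(μ/r₁) = 3329 m/s; transfer-periapsis v_p = √[μ(2/r₁ − 1/a_t)] = 4173 m/s.
Δv₁ = v_p − v_c1 = 844.3 m/s.

Δv ≈ 844.3 m/s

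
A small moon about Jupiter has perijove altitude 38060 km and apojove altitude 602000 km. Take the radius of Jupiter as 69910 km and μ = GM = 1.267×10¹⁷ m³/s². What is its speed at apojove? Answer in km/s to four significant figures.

v ≈ 7.226 km/s

r_p = 69910 + 38060 = 107970 km = 1.0797×10⁸ m.
r_a = 69910 + 602000 = 671910 km = 6.7191×10⁸ m.
Semi-major axis a = (r_p + r_a)/2 = 3.8994×10⁵ km = 3.899×10⁸ m.
Vis-viva: v² = μ(2/r − 1/a) = 1.267×10¹⁷ × (2.977×10⁻⁹ − 2.564×10⁻⁹) = 5.221×10⁷ m²/s².
v = 7226 m/s = 7.226 km/s.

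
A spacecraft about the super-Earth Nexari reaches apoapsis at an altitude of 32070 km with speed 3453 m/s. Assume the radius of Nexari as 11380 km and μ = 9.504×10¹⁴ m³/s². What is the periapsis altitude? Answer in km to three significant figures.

periapsis altitude ≈ 4900 km

r_a = 11380 + 32070 = 43450 km = 4.345×10⁷ m.
Specific energy ε = v²/2 − μ/r = -1.591×10⁷ J/kg, so a = −μ/(2ε) = 2.986×10⁷ m.
The apsides satisfy r_p + r_a = 2a, so the periapsis radius is 2a − r_a = 1.628×10⁷ m = 16279 km.
Periapsis altitude = 16279 − 11380 = 4899.2 km.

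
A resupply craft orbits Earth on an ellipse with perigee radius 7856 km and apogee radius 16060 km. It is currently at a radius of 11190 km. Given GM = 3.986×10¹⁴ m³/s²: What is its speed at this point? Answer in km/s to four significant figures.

v ≈ 6.157 km/s

Semi-major axis a = (r_p + r_a)/2 = 11958 km = 1.196×10⁷ m.
Vis-viva: v² = μ(2/r − 1/a) = 3.986×10¹⁴ × (1.787×10⁻⁷ − 8.363×10⁻⁸) = 3.791×10⁷ m²/s².
v = 6157 m/s = 6.157 km/s.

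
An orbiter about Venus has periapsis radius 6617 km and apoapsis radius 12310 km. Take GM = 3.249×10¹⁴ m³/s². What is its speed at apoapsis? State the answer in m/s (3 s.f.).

Semi-major axis a = (r_p + r_a)/2 = 9463.5 km = 9.464×10⁶ m.
Vis-viva: v² = μ(2/r − 1/a) = 3.249×10¹⁴ × (1.625×10⁻⁷ − 1.057×10⁻⁷) = 1.845×10⁷ m²/s².
v = 4296 m/s.

v ≈ 4300 m/s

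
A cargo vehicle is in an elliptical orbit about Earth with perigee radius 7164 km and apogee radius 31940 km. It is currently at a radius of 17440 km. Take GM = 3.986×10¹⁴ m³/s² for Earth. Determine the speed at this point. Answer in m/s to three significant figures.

Semi-major axis a = (r_p + r_a)/2 = 19552 km = 1.955×10⁷ m.
Vis-viva: v² = μ(2/r − 1/a) = 3.986×10¹⁴ × (1.147×10⁻⁷ − 5.115×10⁻⁸) = 2.532×10⁷ m²/s².
v = 5032 m/s.

v ≈ 5030 m/s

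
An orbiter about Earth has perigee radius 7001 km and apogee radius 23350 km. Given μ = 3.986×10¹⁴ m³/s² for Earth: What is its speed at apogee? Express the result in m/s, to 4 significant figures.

v ≈ 2806 m/s

Semi-major axis a = (r_p + r_a)/2 = 15176 km = 1.518×10⁷ m.
Vis-viva: v² = μ(2/r − 1/a) = 3.986×10¹⁴ × (8.565×10⁻⁸ − 6.590×10⁻⁸) = 7.875×10⁶ m²/s².
v = 2806 m/s.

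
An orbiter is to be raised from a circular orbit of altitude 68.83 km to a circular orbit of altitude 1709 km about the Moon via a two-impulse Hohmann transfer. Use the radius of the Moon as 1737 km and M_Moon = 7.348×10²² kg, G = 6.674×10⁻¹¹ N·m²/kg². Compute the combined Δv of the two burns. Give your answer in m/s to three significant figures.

Δv_total ≈ 444 m/s

μ = GM = 6.674×10⁻¹¹ × 7.348×10²² = 4.904×10¹² m³/s².
r₁ = 1737 + 68.83 = 1805.8 km = 1.8058×10⁶ m.
r₂ = 1737 + 1709 = 3446.0 km = 3.4460×10⁶ m.
Transfer ellipse a_t = (r₁ + r₂)/2 = 2.626×10⁶ m.
At r₁: circular v_c1 = √(μ/r₁) = 1648 m/s; transfer-perilune v_p = √[μ(2/r₁ − 1/a_t)] = 1888 m/s.
Δv₁ = v_p − v_c1 = 239.9 m/s.
At r₂: circular v_c2 = √(μ/r₂) = 1193 m/s; transfer-apolune v_a = √[μ(2/r₂ − 1/a_t)] = 989.3 m/s.
Δv₂ = v_c2 − v_a = 203.7 m/s.
Total Δv = Δv₁ + Δv₂ = 443.5 m/s.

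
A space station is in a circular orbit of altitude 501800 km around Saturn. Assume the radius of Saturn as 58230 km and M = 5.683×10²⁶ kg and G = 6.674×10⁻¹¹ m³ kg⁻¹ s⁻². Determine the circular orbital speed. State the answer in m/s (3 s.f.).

μ = GM = 6.674×10⁻¹¹ × 5.683×10²⁶ = 3.793×10¹⁶ m³/s².
r = 58230 + 501800 = 560030 km = 5.6003×10⁸ m.
For a circular orbit v = √(μ/r) = √(3.793×10¹⁶ / 5.600×10⁸) = √(6.773×10⁷) = 8230 m/s.

v ≈ 8230 m/s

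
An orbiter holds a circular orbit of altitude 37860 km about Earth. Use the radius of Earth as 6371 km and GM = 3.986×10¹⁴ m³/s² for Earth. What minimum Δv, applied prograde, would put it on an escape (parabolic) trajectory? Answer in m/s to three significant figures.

r = 6371 + 37860 = 44231 km = 4.4231×10⁷ m.
Circular speed v_c = √(μ/r) = 3002 m/s.
Escape speed v_esc = √(2μ/r) = √2 × v_c = 4245 m/s.
Δv = v_esc − v_c = 1243 m/s.

Δv ≈ 1240 m/s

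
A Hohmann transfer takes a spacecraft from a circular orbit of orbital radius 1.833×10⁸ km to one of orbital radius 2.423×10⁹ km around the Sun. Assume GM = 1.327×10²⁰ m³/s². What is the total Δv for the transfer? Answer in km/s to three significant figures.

Δv_total ≈ 14.4 km/s

r₁ = 1.833×10⁸ km = 1.833×10¹¹ m.
r₂ = 2.423×10⁹ km = 2.423×10¹² m.
Transfer ellipse a_t = (r₁ + r₂)/2 = 1.303×10¹² m.
At r₁: circular v_c1 = √(μ/r₁) = 26910 m/s; transfer-perihelion v_p = √[μ(2/r₁ − 1/a_t)] = 36690 m/s.
Δv₁ = v_p − v_c1 = 9783 m/s.
At r₂: circular v_c2 = √(μ/r₂) = 7400 m/s; transfer-aphelion v_a = √[μ(2/r₂ − 1/a_t)] = 2776 m/s.
Δv₂ = v_c2 − v_a = 4625 m/s.
Total Δv = Δv₁ + Δv₂ = 14410 m/s = 14.41 km/s.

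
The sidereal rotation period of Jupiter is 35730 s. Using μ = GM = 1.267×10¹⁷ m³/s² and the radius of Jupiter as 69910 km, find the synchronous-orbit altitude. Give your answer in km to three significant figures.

h_sync ≈ 90100 km

A synchronous orbit has period T, so by Kepler's third law a = (μT²/4π²)^(1/3).
μT²/4π² = 1.267×10¹⁷ × (3.573×10⁴)² / 39.48 = 4.097×10²⁴ m³.
a = 1.600×10⁸ m = 1.6002×10⁵ km.
Altitude h = a − R = 1.6002×10⁵ − 69910 = 90105 km.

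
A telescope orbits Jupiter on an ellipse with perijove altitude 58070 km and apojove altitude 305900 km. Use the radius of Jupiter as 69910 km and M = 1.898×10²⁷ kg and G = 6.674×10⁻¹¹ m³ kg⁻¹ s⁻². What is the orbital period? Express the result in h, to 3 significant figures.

μ = GM = 6.674×10⁻¹¹ × 1.898×10²⁷ = 1.267×10¹⁷ m³/s².
r_p = 69910 + 58070 = 127980 km = 1.2798×10⁸ m.
r_a = 69910 + 305900 = 375810 km = 3.7581×10⁸ m.
Semi-major axis a = (r_p + r_a)/2 = (1.2798×10⁵ + 3.7581×10⁵)/2 = 2.5190×10⁵ km = 2.519×10⁸ m.
By Kepler's third law T = 2π√(a³/μ) = 2π × 1.123×10⁴ = 7.058×10⁴ s.
= 19.60 h.

T ≈ 19.6 h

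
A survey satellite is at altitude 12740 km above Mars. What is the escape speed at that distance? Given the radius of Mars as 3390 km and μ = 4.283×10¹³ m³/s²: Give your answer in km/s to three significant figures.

v_esc ≈ 2.30 km/s

r = 3390 + 12740 = 16130 km = 1.6130×10⁷ m.
Escape speed v_esc = √(2μ/r) = √(2 × 4.283×10¹³ / 1.613×10⁷) = √(5.311×10⁶) = 2304 m/s.
= 2.304 km/s.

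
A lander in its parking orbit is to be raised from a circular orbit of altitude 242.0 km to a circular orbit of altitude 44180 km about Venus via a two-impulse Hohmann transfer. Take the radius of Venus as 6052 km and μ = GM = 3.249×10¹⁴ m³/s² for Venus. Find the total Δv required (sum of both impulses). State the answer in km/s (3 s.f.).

Δv_total ≈ 3.74 km/s

r₁ = 6052 + 242.0 = 6294.0 km = 6.2940×10⁶ m.
r₂ = 6052 + 44180 = 50232 km = 5.0232×10⁷ m.
Transfer ellipse a_t = (r₁ + r₂)/2 = 2.826×10⁷ m.
At r₁: circular v_c1 = √(μ/r₁) = 7185 m/s; transfer-periapsis v_p = √[μ(2/r₁ − 1/a_t)] = 9578 m/s.
Δv₁ = v_p − v_c1 = 2394 m/s.
At r₂: circular v_c2 = √(μ/r₂) = 2543 m/s; transfer-apoapsis v_a = √[μ(2/r₂ − 1/a_t)] = 1200 m/s.
Δv₂ = v_c2 − v_a = 1343 m/s.
Total Δv = Δv₁ + Δv₂ = 3737 m/s = 3.737 km/s.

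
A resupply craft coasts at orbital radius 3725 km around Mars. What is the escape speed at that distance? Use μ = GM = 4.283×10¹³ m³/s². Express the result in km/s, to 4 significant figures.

r = 3725 km = 3.725×10⁶ m.
Escape speed v_esc = √(2μ/r) = √(2 × 4.283×10¹³ / 3.725×10⁶) = √(2.300×10⁷) = 4795 m/s.
= 4.795 km/s.

v_esc ≈ 4.795 km/s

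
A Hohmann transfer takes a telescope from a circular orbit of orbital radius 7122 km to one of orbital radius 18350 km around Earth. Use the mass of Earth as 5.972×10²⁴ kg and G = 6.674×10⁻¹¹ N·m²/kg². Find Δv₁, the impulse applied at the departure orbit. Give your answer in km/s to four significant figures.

μ = GM = 6.674×10⁻¹¹ × 5.972×10²⁴ = 3.986×10¹⁴ m³/s².
r₁ = 7122 km = 7.122×10⁶ m.
r₂ = 18350 km = 1.835×10⁷ m.
Transfer ellipse a_t = (r₁ + r₂)/2 = 1.274×10⁷ m.
At r₁: circular v_c1 = √(μ/r₁) = 7481 m/s; transfer-perigee v_p = √[μ(2/r₁ − 1/a_t)] = 8980 m/s.
Δv₁ = v_p − v_c1 = 1499 m/s.
= 1.499 km/s.

Δv ≈ 1.499 km/s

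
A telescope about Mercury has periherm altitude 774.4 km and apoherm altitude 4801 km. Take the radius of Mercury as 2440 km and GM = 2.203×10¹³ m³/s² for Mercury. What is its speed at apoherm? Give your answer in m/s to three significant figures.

v ≈ 1370 m/s

r_p = 2440 + 774.4 = 3214.4 km = 3.2144×10⁶ m.
r_a = 2440 + 4801 = 7241.0 km = 7.2410×10⁶ m.
Semi-major axis a = (r_p + r_a)/2 = 5227.7 km = 5.228×10⁶ m.
Vis-viva: v² = μ(2/r − 1/a) = 2.203×10¹³ × (2.762×10⁻⁷ − 1.913×10⁻⁷) = 1.871×10⁶ m²/s².
v = 1368 m/s.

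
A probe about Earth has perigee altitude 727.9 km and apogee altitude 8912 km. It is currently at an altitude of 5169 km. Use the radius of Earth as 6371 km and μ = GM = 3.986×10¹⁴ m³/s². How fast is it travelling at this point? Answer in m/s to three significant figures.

r_p = 6371 + 727.9 = 7098.9 km = 7.0989×10⁶ m.
r_a = 6371 + 8912 = 15283 km = 1.5283×10⁷ m.
r = 6371 + 5169 = 11540 km = 1.154×10⁷ m.
Semi-major axis a = (r_p + r_a)/2 = 11191 km = 1.119×10⁷ m.
Vis-viva: v² = μ(2/r − 1/a) = 3.986×10¹⁴ × (1.733×10⁻⁷ − 8.936×10⁻⁸) = 3.346×10⁷ m²/s².
v = 5785 m/s.

v ≈ 5780 m/s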